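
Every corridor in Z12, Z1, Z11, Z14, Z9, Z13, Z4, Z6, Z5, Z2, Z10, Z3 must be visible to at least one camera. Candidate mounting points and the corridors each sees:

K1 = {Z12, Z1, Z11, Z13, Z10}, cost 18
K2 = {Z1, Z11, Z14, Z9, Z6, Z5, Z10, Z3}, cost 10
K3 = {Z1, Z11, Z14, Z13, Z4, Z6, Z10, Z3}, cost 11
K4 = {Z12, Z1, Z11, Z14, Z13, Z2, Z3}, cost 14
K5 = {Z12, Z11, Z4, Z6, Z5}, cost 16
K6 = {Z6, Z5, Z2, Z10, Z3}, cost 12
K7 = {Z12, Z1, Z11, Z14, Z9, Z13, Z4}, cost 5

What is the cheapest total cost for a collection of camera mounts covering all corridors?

17

K6, K7 cover every corridor at cost 12 + 5 = 17.
Any cover uses at least 2 camera mounts; among all covering selections none totals below 17.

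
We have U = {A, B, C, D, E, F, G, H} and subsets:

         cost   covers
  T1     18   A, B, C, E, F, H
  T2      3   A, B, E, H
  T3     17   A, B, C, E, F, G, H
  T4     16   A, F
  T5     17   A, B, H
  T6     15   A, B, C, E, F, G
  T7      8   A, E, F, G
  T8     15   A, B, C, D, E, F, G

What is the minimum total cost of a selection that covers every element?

18

T2, T8 cover every element at cost 3 + 15 = 18.
Any cover uses at least 2 sets; among all covering selections none totals below 18.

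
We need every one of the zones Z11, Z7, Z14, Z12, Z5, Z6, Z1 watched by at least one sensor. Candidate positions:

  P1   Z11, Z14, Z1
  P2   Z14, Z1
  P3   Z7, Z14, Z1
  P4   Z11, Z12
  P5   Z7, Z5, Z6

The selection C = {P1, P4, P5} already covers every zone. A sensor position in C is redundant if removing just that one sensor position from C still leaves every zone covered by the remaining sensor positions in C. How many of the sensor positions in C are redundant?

0

Drop P1: Z14, Z1 uncovered — not redundant.
Drop P4: Z12 uncovered — not redundant.
Drop P5: Z7, Z5, Z6 uncovered — not redundant.
None of the sensor positions in C is redundant.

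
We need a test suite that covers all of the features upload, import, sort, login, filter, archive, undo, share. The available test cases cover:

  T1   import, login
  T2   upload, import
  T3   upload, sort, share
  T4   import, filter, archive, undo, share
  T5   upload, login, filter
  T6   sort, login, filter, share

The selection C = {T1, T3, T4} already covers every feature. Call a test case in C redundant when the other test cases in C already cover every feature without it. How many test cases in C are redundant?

Drop T1: login uncovered — not redundant.
Drop T3: upload, sort uncovered — not redundant.
Drop T4: filter, archive, undo uncovered — not redundant.
None of the test cases in C is redundant.

0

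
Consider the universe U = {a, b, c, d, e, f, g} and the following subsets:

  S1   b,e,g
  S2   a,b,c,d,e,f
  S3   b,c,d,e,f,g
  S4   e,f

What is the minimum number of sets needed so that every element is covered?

2

S1, S2 together cover {a, b, c, d, e, f, g} — every element.
No single set contains all 7 elements, so 2 is optimal.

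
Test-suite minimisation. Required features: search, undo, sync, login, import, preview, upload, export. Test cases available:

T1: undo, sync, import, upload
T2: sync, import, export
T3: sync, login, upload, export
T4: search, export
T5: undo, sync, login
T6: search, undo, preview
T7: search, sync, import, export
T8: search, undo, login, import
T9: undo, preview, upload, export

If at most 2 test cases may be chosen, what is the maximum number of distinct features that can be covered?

Choosing T3, T6 covers {search, undo, sync, login, preview, upload, export} — 7 features.
No choice of 2 test cases does better; here import is left uncovered.

7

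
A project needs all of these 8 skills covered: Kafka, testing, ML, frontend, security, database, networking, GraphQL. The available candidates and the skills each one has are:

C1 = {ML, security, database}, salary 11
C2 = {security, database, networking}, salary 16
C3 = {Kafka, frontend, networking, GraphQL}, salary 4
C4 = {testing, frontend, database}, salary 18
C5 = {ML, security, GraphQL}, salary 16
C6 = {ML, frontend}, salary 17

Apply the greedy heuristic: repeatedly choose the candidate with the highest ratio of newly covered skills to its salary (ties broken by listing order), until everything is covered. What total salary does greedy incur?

Pick 1: C3 adds 4 new (Kafka, frontend, networking, GraphQL) at salary 4 (ratio 4/4).
Pick 2: C1 adds 3 new (ML, security, database) at salary 11 (ratio 3/11).
Pick 3: C4 adds 1 new (testing) at salary 18 (ratio 1/18).
Greedy total salary: 4 + 11 + 18 = 33.

33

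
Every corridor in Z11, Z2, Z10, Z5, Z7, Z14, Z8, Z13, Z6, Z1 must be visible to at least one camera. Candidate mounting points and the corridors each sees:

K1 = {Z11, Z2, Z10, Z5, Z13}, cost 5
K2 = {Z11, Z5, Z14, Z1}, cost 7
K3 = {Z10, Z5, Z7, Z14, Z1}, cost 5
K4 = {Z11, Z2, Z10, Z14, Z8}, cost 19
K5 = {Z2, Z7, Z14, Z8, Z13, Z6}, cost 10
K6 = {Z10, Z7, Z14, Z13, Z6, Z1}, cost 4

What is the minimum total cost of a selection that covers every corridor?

19

K1, K5, K6 cover every corridor at cost 5 + 10 + 4 = 19.
Any cover uses at least 3 camera mounts; among all covering selections none totals below 19.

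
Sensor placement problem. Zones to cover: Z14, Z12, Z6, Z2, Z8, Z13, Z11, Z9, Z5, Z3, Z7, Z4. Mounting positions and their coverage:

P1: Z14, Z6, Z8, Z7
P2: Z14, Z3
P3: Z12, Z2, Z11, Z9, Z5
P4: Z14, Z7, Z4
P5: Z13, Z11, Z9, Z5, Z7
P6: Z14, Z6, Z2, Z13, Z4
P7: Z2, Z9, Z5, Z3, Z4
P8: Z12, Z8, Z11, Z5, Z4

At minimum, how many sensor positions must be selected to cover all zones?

P1, P2, P3, P6 together cover {Z14, Z12, Z6, Z2, Z8, Z13, Z11, Z9, Z5, Z3, Z7, Z4} — every zone.
No 3 of the 8 sensor positions cover everything (all 56 triples fall short), so 4 is minimum.

4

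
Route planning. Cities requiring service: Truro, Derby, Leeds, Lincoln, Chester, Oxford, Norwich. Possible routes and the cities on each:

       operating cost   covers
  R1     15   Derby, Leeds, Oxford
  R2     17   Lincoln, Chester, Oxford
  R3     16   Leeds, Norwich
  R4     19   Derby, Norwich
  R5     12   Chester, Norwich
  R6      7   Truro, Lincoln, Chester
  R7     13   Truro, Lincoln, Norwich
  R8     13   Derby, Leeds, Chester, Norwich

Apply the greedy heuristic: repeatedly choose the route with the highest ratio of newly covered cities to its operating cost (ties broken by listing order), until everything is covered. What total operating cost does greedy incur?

Pick 1: R6 adds 3 new (Truro, Lincoln, Chester) at operating cost 7 (ratio 3/7).
Pick 2: R8 adds 3 new (Derby, Leeds, Norwich) at operating cost 13 (ratio 3/13).
Pick 3: R1 adds 1 new (Oxford) at operating cost 15 (ratio 1/15).
Greedy total operating cost: 7 + 13 + 15 = 35. (The true optimum is 34, so greedy overshoots here.)

35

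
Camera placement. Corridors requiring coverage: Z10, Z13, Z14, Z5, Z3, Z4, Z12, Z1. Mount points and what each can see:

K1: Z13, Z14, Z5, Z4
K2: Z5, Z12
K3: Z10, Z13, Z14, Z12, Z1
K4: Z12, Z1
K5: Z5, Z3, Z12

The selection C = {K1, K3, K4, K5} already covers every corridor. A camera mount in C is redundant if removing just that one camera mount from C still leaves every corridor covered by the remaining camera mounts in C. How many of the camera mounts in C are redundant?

1

Drop K1: Z4 uncovered — not redundant.
Drop K3: Z10 uncovered — not redundant.
Drop K4: the rest still cover every corridor — redundant.
Drop K5: Z3 uncovered — not redundant.
1 redundant: K4.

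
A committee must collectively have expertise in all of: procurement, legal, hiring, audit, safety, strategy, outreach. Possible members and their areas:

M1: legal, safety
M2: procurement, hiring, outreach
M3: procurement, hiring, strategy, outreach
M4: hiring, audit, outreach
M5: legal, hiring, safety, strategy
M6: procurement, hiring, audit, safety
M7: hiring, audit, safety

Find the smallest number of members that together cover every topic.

3

M1, M3, M4 together cover {procurement, legal, hiring, audit, safety, strategy, outreach} — every topic.
No 2 of the 7 members cover everything (all 21 pairs fall short), so 3 is minimum.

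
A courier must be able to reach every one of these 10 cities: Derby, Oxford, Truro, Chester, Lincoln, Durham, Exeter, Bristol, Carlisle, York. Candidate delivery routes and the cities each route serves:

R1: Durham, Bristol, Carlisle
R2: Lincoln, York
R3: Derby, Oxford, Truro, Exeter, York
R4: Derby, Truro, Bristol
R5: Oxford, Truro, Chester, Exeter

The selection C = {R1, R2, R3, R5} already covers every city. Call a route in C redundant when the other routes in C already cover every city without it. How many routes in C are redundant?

Drop R1: Durham, Bristol, Carlisle uncovered — not redundant.
Drop R2: Lincoln uncovered — not redundant.
Drop R3: Derby uncovered — not redundant.
Drop R5: Chester uncovered — not redundant.
None of the routes in C is redundant.

0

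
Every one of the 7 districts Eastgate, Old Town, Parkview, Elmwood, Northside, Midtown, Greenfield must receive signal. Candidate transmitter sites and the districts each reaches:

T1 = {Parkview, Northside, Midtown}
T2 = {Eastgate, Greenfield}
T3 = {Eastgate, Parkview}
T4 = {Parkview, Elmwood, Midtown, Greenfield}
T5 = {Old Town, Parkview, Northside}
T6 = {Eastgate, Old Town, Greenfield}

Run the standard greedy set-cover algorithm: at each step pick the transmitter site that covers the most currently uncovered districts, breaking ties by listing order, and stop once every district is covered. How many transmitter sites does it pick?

Pick 1: T4 covers 4 new districts (Parkview, Elmwood, Midtown, Greenfield).
Pick 2: T5 covers 2 new districts (Old Town, Northside).
Pick 3: T2 covers 1 new districts (Eastgate).
Greedy uses 3 transmitter sites.

3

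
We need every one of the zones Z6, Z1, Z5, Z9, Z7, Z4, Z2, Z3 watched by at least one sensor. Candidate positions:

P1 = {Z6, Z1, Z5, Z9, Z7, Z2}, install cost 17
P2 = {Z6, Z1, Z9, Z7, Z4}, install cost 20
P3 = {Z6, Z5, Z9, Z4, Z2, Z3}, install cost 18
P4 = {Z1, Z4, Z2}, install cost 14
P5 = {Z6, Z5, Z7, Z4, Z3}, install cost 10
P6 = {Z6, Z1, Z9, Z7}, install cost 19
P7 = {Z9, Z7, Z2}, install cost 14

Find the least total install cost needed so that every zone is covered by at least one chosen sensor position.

27

P1, P5 cover every zone at install cost 17 + 10 = 27.
Any cover uses at least 2 sensor positions; among all covering selections none totals below 27.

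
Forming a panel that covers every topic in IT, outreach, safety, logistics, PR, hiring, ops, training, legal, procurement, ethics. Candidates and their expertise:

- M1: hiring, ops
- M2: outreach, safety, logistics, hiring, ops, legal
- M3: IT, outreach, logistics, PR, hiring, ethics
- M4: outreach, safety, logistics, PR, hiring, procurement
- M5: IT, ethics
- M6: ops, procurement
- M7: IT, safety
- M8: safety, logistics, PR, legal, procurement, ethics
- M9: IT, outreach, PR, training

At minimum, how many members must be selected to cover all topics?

M1, M8, M9 together cover {IT, outreach, safety, logistics, PR, hiring, ops, training, legal, procurement, ethics} — every topic.
No 2 of the 9 members cover everything (all 36 pairs fall short), so 3 is minimum.
Greedy (largest uncovered first) would take M2, M3, M4, M9 — 4 members — but 3 suffice.

3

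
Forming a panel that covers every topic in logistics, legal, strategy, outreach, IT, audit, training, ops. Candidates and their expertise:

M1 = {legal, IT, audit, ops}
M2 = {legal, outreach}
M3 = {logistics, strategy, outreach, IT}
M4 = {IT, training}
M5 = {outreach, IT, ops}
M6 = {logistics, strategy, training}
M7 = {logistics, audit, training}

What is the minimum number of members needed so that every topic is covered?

M1, M2, M6 together cover {logistics, legal, strategy, outreach, IT, audit, training, ops} — every topic.
No 2 of the 7 members cover everything (all 21 pairs fall short), so 3 is minimum.

3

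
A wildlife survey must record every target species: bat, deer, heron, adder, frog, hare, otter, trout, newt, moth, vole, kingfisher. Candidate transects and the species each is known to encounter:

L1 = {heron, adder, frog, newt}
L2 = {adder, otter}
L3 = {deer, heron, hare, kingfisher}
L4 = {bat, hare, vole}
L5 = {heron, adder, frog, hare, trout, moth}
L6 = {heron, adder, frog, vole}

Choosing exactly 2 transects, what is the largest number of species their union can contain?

Choosing L3, L5 covers {deer, heron, adder, frog, hare, trout, moth, kingfisher} — 8 species.
No choice of 2 transects does better; here bat, otter, newt, vole are left uncovered.

8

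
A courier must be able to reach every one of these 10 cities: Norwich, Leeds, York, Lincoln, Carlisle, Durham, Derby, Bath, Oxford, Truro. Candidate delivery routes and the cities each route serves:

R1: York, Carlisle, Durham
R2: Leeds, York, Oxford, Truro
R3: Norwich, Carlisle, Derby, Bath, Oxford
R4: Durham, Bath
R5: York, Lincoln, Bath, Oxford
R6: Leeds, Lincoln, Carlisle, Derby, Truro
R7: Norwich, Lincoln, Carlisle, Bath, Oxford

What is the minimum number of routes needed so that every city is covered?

3

R1, R3, R6 together cover {Norwich, Leeds, York, Lincoln, Carlisle, Durham, Derby, Bath, Oxford, Truro} — every city.
No 2 of the 7 routes cover everything (all 21 pairs fall short), so 3 is minimum.
Greedy (largest uncovered first) would take R3, R2, R1, R5 — 4 routes — but 3 suffice.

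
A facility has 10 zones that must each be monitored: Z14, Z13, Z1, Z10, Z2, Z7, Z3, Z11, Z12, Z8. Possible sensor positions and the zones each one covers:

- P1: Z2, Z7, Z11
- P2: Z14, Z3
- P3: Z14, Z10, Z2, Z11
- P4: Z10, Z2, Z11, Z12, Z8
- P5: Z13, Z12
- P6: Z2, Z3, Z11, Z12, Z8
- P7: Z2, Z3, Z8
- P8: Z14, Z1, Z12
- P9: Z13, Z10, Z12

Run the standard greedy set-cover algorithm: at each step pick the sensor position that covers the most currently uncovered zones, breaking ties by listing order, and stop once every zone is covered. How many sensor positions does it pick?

5

Pick 1: P4 covers 5 new zones (Z10, Z2, Z11, Z12, Z8).
Pick 2: P2 covers 2 new zones (Z14, Z3).
Pick 3: P1 covers 1 new zones (Z7).
Pick 4: P5 covers 1 new zones (Z13).
Pick 5: P8 covers 1 new zones (Z1).
Greedy uses 5 sensor positions. (The true minimum is 4.)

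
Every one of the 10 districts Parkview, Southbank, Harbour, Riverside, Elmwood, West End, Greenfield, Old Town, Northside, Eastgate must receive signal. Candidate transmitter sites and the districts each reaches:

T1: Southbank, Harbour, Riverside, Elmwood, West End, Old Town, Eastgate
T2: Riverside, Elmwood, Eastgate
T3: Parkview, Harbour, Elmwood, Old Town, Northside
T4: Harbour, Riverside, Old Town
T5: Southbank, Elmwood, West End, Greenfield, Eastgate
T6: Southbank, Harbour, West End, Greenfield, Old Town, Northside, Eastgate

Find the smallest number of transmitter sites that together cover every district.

3

T1, T3, T5 together cover {Parkview, Southbank, Harbour, Riverside, Elmwood, West End, Greenfield, Old Town, Northside, Eastgate} — every district.
No 2 of the 6 transmitter sites cover everything (all 15 pairs fall short), so 3 is minimum.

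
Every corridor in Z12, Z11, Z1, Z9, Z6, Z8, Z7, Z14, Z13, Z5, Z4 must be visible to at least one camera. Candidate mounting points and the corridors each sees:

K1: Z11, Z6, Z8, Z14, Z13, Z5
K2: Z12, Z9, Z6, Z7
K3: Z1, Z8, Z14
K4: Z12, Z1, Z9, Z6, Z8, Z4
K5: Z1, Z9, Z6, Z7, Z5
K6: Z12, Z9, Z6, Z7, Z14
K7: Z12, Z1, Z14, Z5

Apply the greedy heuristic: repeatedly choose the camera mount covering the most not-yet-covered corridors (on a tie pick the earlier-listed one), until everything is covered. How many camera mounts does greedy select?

3

Pick 1: K1 covers 6 new corridors (Z11, Z6, Z8, Z14, Z13, Z5).
Pick 2: K4 covers 4 new corridors (Z12, Z1, Z9, Z4).
Pick 3: K2 covers 1 new corridors (Z7).
Greedy uses 3 camera mounts.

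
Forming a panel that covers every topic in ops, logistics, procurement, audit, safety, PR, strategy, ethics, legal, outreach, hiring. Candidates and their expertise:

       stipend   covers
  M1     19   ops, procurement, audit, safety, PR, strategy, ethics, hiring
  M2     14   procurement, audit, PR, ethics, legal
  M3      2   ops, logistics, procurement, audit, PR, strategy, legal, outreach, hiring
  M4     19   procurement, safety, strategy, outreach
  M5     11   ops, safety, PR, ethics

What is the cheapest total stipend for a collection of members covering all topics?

13

M3, M5 cover every topic at stipend 2 + 11 = 13.
Any cover uses at least 2 members; among all covering selections none totals below 13.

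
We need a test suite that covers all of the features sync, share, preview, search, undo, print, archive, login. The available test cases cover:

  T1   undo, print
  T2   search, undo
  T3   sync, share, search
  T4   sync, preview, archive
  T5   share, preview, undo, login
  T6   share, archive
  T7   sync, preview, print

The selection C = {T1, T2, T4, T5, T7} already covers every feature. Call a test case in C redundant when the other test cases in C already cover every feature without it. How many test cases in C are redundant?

2

Drop T1: the rest still cover every feature — redundant.
Drop T2: search uncovered — not redundant.
Drop T4: archive uncovered — not redundant.
Drop T5: share, login uncovered — not redundant.
Drop T7: the rest still cover every feature — redundant.
2 redundant: T1, T7.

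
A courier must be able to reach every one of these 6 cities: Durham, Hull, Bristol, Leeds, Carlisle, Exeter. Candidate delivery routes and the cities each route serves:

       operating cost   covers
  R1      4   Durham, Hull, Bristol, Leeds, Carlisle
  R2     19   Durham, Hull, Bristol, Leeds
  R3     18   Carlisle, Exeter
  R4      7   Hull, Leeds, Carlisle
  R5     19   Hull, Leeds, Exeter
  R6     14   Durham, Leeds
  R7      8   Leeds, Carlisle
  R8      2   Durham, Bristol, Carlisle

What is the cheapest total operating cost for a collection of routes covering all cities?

21

R5, R8 cover every city at operating cost 19 + 2 = 21.
Any cover uses at least 2 routes; among all covering selections none totals below 21.
Greedy by coverage-per-operating cost would pick R8, R1, R3 for 24 — worse than the optimum 21.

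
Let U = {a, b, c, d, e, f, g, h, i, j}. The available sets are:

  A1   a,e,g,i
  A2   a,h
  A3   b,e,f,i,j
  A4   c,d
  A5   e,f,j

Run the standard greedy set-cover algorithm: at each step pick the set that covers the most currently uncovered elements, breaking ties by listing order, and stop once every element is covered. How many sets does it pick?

Pick 1: A3 covers 5 new elements (b, e, f, i, j).
Pick 2: A1 covers 2 new elements (a, g).
Pick 3: A4 covers 2 new elements (c, d).
Pick 4: A2 covers 1 new elements (h).
Greedy uses 4 sets.

4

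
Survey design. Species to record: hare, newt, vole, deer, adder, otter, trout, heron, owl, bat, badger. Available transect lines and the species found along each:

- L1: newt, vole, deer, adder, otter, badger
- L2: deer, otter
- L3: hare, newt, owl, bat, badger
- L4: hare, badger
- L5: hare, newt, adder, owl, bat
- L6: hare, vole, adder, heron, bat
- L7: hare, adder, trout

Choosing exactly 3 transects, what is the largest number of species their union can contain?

10

Choosing L1, L3, L6 covers {hare, newt, vole, deer, adder, otter, heron, owl, bat, badger} — 10 species.
No choice of 3 transects does better; here trout is left uncovered.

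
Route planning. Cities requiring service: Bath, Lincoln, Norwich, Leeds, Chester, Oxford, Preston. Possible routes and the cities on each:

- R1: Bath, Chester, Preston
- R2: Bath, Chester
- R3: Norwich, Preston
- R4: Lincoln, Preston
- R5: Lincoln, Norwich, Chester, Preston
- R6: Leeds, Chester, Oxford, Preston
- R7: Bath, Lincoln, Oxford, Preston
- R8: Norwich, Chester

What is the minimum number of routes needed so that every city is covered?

R1, R5, R6 together cover {Bath, Lincoln, Norwich, Leeds, Chester, Oxford, Preston} — every city.
No 2 of the 8 routes cover everything (all 28 pairs fall short), so 3 is minimum.

3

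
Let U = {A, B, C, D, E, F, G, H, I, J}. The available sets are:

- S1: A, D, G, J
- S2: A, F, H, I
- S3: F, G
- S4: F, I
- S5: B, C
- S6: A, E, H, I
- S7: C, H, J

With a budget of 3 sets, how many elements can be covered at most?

9

Choosing S1, S2, S5 covers {A, B, C, D, F, G, H, I, J} — 9 elements.
No choice of 3 sets does better; here E is left uncovered.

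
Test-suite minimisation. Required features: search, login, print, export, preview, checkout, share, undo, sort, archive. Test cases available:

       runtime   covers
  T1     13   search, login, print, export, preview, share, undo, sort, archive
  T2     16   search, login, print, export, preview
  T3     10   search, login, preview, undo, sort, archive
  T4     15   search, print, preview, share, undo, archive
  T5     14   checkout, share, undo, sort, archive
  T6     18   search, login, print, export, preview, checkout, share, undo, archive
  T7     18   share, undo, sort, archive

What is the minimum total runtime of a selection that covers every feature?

T1, T5 cover every feature at runtime 13 + 14 = 27.
Any cover uses at least 2 test cases; among all covering selections none totals below 27.

27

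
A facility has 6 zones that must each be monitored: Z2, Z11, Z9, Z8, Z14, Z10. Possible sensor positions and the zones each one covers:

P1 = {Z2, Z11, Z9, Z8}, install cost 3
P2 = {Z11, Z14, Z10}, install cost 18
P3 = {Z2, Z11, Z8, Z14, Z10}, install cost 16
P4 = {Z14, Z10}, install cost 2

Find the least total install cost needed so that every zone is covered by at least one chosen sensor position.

5

P1, P4 cover every zone at install cost 3 + 2 = 5.
Any cover uses at least 2 sensor positions; among all covering selections none totals below 5.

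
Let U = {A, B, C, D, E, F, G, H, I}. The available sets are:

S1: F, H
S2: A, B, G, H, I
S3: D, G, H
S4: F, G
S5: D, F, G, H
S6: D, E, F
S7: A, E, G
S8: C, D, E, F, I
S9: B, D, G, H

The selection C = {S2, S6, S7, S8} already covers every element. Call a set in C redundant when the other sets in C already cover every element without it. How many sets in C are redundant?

2

Drop S2: B, H uncovered — not redundant.
Drop S6: the rest still cover every element — redundant.
Drop S7: the rest still cover every element — redundant.
Drop S8: C uncovered — not redundant.
2 redundant: S6, S7.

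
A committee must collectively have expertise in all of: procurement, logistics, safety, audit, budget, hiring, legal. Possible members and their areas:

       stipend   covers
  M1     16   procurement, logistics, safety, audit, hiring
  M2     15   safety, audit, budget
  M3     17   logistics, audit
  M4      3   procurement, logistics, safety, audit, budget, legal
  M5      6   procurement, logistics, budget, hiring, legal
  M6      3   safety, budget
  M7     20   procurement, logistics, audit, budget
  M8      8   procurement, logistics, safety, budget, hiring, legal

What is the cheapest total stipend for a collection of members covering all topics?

M4, M5 cover every topic at stipend 3 + 6 = 9.
Any cover uses at least 2 members; among all covering selections none totals below 9.

9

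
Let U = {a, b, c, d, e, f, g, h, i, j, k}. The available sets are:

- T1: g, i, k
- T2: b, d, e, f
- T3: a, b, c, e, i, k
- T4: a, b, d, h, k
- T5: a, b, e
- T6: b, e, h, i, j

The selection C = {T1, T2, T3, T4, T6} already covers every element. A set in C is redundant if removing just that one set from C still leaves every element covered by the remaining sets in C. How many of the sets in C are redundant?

Drop T1: g uncovered — not redundant.
Drop T2: f uncovered — not redundant.
Drop T3: c uncovered — not redundant.
Drop T4: the rest still cover every element — redundant.
Drop T6: j uncovered — not redundant.
1 redundant: T4.

1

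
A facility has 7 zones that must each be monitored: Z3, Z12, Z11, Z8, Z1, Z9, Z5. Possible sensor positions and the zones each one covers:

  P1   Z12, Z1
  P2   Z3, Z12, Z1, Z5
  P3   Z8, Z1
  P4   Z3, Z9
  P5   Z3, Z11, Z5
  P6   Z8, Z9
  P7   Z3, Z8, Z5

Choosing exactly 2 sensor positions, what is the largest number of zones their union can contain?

Choosing P2, P6 covers {Z3, Z12, Z8, Z1, Z9, Z5} — 6 zones.
No choice of 2 sensor positions does better; here Z11 is left uncovered.

6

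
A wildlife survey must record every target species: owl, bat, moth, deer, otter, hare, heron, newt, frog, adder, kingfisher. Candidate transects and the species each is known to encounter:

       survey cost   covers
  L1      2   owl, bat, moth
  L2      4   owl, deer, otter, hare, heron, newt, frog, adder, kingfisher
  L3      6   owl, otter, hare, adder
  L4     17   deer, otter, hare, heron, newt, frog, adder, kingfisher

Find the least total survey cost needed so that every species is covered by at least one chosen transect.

6

L1, L2 cover every species at survey cost 2 + 4 = 6.
Any cover uses at least 2 transects; among all covering selections none totals below 6.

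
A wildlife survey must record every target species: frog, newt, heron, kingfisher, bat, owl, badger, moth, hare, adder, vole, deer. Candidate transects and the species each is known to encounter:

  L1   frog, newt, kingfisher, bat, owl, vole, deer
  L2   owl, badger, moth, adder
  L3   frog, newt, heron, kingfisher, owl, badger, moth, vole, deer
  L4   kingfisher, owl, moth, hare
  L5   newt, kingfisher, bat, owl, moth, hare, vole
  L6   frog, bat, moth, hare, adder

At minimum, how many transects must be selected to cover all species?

2

L3, L6 together cover {frog, newt, heron, kingfisher, bat, owl, badger, moth, hare, adder, vole, deer} — every species.
No single transect contains all 12 species, so 2 is optimal.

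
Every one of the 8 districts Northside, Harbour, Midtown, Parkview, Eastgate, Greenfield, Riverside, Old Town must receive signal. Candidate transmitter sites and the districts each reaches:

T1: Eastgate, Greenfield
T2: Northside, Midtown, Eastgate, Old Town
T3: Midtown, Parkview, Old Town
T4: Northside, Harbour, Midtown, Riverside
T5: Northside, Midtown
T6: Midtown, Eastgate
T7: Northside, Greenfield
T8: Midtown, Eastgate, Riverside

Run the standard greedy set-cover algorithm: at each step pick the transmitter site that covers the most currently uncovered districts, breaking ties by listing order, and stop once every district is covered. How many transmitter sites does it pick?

Pick 1: T2 covers 4 new districts (Northside, Midtown, Eastgate, Old Town).
Pick 2: T4 covers 2 new districts (Harbour, Riverside).
Pick 3: T1 covers 1 new districts (Greenfield).
Pick 4: T3 covers 1 new districts (Parkview).
Greedy uses 4 transmitter sites. (The true minimum is 3.)

4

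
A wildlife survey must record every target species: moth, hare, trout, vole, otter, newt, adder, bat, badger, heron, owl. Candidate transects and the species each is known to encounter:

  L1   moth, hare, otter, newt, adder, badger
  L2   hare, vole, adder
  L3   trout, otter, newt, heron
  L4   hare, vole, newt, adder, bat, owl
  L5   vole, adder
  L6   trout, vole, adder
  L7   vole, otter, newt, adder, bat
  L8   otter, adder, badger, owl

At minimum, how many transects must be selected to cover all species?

L1, L3, L4 together cover {moth, hare, trout, vole, otter, newt, adder, bat, badger, heron, owl} — every species.
No 2 of the 8 transects cover everything (all 28 pairs fall short), so 3 is minimum.

3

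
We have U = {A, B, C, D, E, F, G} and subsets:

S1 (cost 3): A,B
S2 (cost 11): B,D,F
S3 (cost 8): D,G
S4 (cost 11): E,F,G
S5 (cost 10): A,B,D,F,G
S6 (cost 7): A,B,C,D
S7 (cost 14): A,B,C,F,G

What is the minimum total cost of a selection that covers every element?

18

S4, S6 cover every element at cost 11 + 7 = 18.
Any cover uses at least 2 sets; among all covering selections none totals below 18.
Greedy by coverage-per-cost would pick S1, S5, S6, S4 for 31 — worse than the optimum 18.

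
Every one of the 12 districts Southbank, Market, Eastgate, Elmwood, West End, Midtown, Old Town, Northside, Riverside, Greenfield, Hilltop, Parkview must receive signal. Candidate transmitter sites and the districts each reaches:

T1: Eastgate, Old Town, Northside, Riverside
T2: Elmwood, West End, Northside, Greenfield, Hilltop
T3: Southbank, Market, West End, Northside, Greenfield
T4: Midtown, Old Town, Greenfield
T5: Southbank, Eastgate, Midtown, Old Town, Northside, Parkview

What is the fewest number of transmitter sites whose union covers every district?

T1, T2, T3, T5 together cover {Southbank, Market, Eastgate, Elmwood, West End, Midtown, Old Town, Northside, Riverside, Greenfield, Hilltop, Parkview} — every district.
No 3 of the 5 transmitter sites cover everything (all 10 triples fall short), so 4 is minimum.

4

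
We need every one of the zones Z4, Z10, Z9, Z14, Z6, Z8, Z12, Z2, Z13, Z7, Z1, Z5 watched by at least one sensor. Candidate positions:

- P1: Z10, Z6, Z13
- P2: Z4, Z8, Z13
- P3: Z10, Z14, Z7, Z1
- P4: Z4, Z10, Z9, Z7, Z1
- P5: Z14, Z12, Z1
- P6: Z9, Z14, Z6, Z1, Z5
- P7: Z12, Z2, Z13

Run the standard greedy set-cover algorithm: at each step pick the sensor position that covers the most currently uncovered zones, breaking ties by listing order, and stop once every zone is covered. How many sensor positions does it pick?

Pick 1: P4 covers 5 new zones (Z4, Z10, Z9, Z7, Z1).
Pick 2: P6 covers 3 new zones (Z14, Z6, Z5).
Pick 3: P7 covers 3 new zones (Z12, Z2, Z13).
Pick 4: P2 covers 1 new zones (Z8).
Greedy uses 4 sensor positions.

4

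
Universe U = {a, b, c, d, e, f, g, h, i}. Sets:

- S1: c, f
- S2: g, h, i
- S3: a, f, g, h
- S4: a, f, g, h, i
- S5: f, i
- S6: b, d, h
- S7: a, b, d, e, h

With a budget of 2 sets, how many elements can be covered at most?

Choosing S4, S7 covers {a, b, d, e, f, g, h, i} — 8 elements.
No choice of 2 sets does better; here c is left uncovered.

8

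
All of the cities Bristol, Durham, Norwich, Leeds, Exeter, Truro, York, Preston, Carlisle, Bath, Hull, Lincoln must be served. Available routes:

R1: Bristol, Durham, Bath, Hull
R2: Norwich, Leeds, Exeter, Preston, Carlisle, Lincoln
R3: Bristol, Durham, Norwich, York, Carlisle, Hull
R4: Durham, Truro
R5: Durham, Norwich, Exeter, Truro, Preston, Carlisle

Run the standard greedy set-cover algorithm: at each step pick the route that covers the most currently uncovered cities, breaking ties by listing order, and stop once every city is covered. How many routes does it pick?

Pick 1: R2 covers 6 new cities (Norwich, Leeds, Exeter, Preston, Carlisle, Lincoln).
Pick 2: R1 covers 4 new cities (Bristol, Durham, Bath, Hull).
Pick 3: R3 covers 1 new cities (York).
Pick 4: R4 covers 1 new cities (Truro).
Greedy uses 4 routes.

4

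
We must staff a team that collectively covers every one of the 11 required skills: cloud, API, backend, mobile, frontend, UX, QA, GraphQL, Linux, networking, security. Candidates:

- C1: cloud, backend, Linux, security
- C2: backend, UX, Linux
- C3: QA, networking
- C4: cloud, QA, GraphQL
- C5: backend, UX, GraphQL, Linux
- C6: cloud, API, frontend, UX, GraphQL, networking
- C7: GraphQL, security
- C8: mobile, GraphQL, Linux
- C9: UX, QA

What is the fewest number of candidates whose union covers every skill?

C1, C3, C6, C8 together cover {cloud, API, backend, mobile, frontend, UX, QA, GraphQL, Linux, networking, security} — every skill.
No 3 of the 9 candidates cover everything (all 84 triples fall short), so 4 is minimum.

4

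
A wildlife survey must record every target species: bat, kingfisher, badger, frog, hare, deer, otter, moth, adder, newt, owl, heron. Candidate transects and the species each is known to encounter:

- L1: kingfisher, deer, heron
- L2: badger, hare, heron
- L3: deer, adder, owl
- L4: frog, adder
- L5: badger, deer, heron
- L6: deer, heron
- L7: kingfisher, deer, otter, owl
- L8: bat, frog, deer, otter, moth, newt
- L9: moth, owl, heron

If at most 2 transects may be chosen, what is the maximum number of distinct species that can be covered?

9

Choosing L2, L8 covers {bat, badger, frog, hare, deer, otter, moth, newt, heron} — 9 species.
No choice of 2 transects does better; here kingfisher, adder, owl are left uncovered.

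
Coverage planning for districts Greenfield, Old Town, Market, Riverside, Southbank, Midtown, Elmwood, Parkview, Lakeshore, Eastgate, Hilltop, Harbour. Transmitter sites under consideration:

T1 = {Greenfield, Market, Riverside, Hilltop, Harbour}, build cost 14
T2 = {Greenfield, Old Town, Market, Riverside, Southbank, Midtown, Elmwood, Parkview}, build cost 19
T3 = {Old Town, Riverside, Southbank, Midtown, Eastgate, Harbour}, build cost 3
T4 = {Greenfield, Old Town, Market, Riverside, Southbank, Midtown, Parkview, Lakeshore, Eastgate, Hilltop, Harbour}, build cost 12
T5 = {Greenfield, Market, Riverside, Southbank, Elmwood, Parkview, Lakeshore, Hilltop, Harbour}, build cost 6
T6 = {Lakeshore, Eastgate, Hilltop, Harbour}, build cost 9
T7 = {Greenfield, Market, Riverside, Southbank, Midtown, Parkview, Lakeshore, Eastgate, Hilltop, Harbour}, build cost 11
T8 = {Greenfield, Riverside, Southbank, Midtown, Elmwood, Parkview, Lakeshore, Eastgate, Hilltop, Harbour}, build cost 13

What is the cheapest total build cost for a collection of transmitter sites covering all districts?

9

T3, T5 cover every district at build cost 3 + 6 = 9.
Any cover uses at least 2 transmitter sites; among all covering selections none totals below 9.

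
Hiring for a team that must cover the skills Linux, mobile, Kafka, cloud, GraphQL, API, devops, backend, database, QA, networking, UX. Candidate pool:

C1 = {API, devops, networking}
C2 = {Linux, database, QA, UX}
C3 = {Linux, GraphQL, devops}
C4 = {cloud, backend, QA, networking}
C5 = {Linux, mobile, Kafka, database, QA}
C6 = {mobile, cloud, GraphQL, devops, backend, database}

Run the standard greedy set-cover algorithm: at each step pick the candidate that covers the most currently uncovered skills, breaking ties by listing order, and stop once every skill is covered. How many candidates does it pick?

Pick 1: C6 covers 6 new skills (mobile, cloud, GraphQL, devops, backend, database).
Pick 2: C2 covers 3 new skills (Linux, QA, UX).
Pick 3: C1 covers 2 new skills (API, networking).
Pick 4: C5 covers 1 new skills (Kafka).
Greedy uses 4 candidates.

4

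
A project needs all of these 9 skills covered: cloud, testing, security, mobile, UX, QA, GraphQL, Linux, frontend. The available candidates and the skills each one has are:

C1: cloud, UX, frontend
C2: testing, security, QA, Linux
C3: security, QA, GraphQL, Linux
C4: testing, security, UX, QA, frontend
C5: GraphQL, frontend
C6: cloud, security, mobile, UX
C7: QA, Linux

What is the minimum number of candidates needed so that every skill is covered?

C2, C5, C6 together cover {cloud, testing, security, mobile, UX, QA, GraphQL, Linux, frontend} — every skill.
No 2 of the 7 candidates cover everything (all 21 pairs fall short), so 3 is minimum.

3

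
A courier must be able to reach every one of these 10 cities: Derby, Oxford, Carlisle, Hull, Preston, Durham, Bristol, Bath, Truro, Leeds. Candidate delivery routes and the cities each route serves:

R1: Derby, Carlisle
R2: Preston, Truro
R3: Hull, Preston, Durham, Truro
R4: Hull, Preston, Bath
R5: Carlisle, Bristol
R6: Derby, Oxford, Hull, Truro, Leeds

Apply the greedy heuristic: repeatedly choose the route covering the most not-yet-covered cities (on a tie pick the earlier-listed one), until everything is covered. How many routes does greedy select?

Pick 1: R6 covers 5 new cities (Derby, Oxford, Hull, Truro, Leeds).
Pick 2: R3 covers 2 new cities (Preston, Durham).
Pick 3: R5 covers 2 new cities (Carlisle, Bristol).
Pick 4: R4 covers 1 new cities (Bath).
Greedy uses 4 routes.

4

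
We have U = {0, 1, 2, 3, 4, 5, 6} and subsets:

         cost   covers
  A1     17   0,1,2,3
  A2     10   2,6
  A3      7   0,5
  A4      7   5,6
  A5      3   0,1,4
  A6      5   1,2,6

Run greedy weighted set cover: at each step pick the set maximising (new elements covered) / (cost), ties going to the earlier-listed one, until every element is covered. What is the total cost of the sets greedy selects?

32

Pick 1: A5 adds 3 new (0, 1, 4) at cost 3 (ratio 3/3).
Pick 2: A6 adds 2 new (2, 6) at cost 5 (ratio 2/5).
Pick 3: A3 adds 1 new (5) at cost 7 (ratio 1/7).
Pick 4: A1 adds 1 new (3) at cost 17 (ratio 1/17).
Greedy total cost: 3 + 5 + 7 + 17 = 32. (The true optimum is 27, so greedy overshoots here.)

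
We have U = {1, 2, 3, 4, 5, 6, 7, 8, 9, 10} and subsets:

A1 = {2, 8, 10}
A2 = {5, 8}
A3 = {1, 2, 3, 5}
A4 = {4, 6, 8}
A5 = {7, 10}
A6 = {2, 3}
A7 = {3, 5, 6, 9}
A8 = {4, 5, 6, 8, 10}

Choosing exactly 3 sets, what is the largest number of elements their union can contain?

9

Choosing A3, A4, A5 covers {1, 2, 3, 4, 5, 6, 7, 8, 10} — 9 elements.
No choice of 3 sets does better; here 9 is left uncovered.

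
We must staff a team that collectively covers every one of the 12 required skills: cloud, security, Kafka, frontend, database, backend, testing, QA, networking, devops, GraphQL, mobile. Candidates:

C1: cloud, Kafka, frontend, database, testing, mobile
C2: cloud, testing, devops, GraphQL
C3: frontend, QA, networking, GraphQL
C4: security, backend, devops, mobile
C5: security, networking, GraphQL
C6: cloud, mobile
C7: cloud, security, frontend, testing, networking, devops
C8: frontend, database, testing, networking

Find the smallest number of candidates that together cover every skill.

3

C1, C3, C4 together cover {cloud, security, Kafka, frontend, database, backend, testing, QA, networking, devops, GraphQL, mobile} — every skill.
No 2 of the 8 candidates cover everything (all 28 pairs fall short), so 3 is minimum.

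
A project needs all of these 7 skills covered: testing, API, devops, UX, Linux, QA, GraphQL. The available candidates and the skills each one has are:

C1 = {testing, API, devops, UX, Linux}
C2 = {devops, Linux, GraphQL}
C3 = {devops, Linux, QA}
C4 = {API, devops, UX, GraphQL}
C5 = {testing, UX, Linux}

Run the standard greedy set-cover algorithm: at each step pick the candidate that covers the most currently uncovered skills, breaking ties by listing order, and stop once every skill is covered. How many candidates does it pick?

3

Pick 1: C1 covers 5 new skills (testing, API, devops, UX, Linux).
Pick 2: C2 covers 1 new skills (GraphQL).
Pick 3: C3 covers 1 new skills (QA).
Greedy uses 3 candidates.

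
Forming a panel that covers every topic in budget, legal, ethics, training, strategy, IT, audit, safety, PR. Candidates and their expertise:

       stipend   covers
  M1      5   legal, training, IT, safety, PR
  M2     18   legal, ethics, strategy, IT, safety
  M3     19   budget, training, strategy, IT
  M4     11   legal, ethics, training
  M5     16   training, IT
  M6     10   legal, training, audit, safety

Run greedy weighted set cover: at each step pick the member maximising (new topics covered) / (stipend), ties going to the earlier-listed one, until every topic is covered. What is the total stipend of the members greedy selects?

Pick 1: M1 adds 5 new (legal, training, IT, safety, PR) at stipend 5 (ratio 5/5).
Pick 2: M2 adds 2 new (ethics, strategy) at stipend 18 (ratio 2/18).
Pick 3: M6 adds 1 new (audit) at stipend 10 (ratio 1/10).
Pick 4: M3 adds 1 new (budget) at stipend 19 (ratio 1/19).
Greedy total stipend: 5 + 18 + 10 + 19 = 52. (The true optimum is 45, so greedy overshoots here.)

52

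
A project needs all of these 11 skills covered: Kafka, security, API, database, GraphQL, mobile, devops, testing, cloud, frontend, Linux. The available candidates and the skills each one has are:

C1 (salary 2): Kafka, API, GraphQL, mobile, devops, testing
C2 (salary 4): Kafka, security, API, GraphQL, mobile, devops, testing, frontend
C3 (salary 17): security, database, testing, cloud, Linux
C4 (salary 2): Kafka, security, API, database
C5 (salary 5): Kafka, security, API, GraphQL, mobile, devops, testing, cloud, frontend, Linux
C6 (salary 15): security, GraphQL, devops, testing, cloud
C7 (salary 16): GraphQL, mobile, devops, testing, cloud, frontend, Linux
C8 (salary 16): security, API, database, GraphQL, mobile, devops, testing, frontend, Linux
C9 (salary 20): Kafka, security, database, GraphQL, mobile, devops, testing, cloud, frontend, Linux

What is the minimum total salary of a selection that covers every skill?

C4, C5 cover every skill at salary 2 + 5 = 7.
Any cover uses at least 2 candidates; among all covering selections none totals below 7.
Greedy by coverage-per-salary would pick C1, C4, C5 for 9 — worse than the optimum 7.

7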